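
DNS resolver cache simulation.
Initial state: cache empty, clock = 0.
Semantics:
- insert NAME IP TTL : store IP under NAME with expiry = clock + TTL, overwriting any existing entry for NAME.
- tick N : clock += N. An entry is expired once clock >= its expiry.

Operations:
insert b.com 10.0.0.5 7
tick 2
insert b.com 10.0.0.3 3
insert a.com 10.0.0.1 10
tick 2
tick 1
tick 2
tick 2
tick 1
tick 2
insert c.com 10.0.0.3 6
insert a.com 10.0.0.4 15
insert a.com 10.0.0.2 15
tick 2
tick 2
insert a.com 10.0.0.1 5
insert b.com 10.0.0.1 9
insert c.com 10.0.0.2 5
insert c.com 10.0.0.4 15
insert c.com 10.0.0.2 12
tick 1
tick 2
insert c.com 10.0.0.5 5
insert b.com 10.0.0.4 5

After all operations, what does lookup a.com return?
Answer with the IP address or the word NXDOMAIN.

Op 1: insert b.com -> 10.0.0.5 (expiry=0+7=7). clock=0
Op 2: tick 2 -> clock=2.
Op 3: insert b.com -> 10.0.0.3 (expiry=2+3=5). clock=2
Op 4: insert a.com -> 10.0.0.1 (expiry=2+10=12). clock=2
Op 5: tick 2 -> clock=4.
Op 6: tick 1 -> clock=5. purged={b.com}
Op 7: tick 2 -> clock=7.
Op 8: tick 2 -> clock=9.
Op 9: tick 1 -> clock=10.
Op 10: tick 2 -> clock=12. purged={a.com}
Op 11: insert c.com -> 10.0.0.3 (expiry=12+6=18). clock=12
Op 12: insert a.com -> 10.0.0.4 (expiry=12+15=27). clock=12
Op 13: insert a.com -> 10.0.0.2 (expiry=12+15=27). clock=12
Op 14: tick 2 -> clock=14.
Op 15: tick 2 -> clock=16.
Op 16: insert a.com -> 10.0.0.1 (expiry=16+5=21). clock=16
Op 17: insert b.com -> 10.0.0.1 (expiry=16+9=25). clock=16
Op 18: insert c.com -> 10.0.0.2 (expiry=16+5=21). clock=16
Op 19: insert c.com -> 10.0.0.4 (expiry=16+15=31). clock=16
Op 20: insert c.com -> 10.0.0.2 (expiry=16+12=28). clock=16
Op 21: tick 1 -> clock=17.
Op 22: tick 2 -> clock=19.
Op 23: insert c.com -> 10.0.0.5 (expiry=19+5=24). clock=19
Op 24: insert b.com -> 10.0.0.4 (expiry=19+5=24). clock=19
lookup a.com: present, ip=10.0.0.1 expiry=21 > clock=19

Answer: 10.0.0.1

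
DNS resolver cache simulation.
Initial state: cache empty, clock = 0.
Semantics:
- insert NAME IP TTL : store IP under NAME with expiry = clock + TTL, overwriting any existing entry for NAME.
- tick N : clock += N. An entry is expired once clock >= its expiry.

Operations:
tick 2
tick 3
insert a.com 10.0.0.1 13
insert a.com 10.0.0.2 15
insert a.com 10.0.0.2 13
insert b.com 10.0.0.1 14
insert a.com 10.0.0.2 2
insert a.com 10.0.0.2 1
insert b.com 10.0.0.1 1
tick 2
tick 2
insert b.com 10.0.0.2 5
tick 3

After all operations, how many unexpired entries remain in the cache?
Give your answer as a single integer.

Op 1: tick 2 -> clock=2.
Op 2: tick 3 -> clock=5.
Op 3: insert a.com -> 10.0.0.1 (expiry=5+13=18). clock=5
Op 4: insert a.com -> 10.0.0.2 (expiry=5+15=20). clock=5
Op 5: insert a.com -> 10.0.0.2 (expiry=5+13=18). clock=5
Op 6: insert b.com -> 10.0.0.1 (expiry=5+14=19). clock=5
Op 7: insert a.com -> 10.0.0.2 (expiry=5+2=7). clock=5
Op 8: insert a.com -> 10.0.0.2 (expiry=5+1=6). clock=5
Op 9: insert b.com -> 10.0.0.1 (expiry=5+1=6). clock=5
Op 10: tick 2 -> clock=7. purged={a.com,b.com}
Op 11: tick 2 -> clock=9.
Op 12: insert b.com -> 10.0.0.2 (expiry=9+5=14). clock=9
Op 13: tick 3 -> clock=12.
Final cache (unexpired): {b.com} -> size=1

Answer: 1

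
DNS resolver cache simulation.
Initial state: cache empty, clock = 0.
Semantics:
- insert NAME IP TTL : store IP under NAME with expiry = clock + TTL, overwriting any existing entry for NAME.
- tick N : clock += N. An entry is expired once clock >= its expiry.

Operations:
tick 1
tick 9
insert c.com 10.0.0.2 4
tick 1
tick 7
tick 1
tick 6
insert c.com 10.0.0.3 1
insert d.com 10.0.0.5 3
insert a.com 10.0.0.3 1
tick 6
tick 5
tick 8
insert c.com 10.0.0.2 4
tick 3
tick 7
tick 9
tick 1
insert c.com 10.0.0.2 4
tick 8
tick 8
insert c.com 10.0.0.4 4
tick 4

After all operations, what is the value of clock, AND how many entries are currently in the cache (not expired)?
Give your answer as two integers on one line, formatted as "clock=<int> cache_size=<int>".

Answer: clock=84 cache_size=0

Derivation:
Op 1: tick 1 -> clock=1.
Op 2: tick 9 -> clock=10.
Op 3: insert c.com -> 10.0.0.2 (expiry=10+4=14). clock=10
Op 4: tick 1 -> clock=11.
Op 5: tick 7 -> clock=18. purged={c.com}
Op 6: tick 1 -> clock=19.
Op 7: tick 6 -> clock=25.
Op 8: insert c.com -> 10.0.0.3 (expiry=25+1=26). clock=25
Op 9: insert d.com -> 10.0.0.5 (expiry=25+3=28). clock=25
Op 10: insert a.com -> 10.0.0.3 (expiry=25+1=26). clock=25
Op 11: tick 6 -> clock=31. purged={a.com,c.com,d.com}
Op 12: tick 5 -> clock=36.
Op 13: tick 8 -> clock=44.
Op 14: insert c.com -> 10.0.0.2 (expiry=44+4=48). clock=44
Op 15: tick 3 -> clock=47.
Op 16: tick 7 -> clock=54. purged={c.com}
Op 17: tick 9 -> clock=63.
Op 18: tick 1 -> clock=64.
Op 19: insert c.com -> 10.0.0.2 (expiry=64+4=68). clock=64
Op 20: tick 8 -> clock=72. purged={c.com}
Op 21: tick 8 -> clock=80.
Op 22: insert c.com -> 10.0.0.4 (expiry=80+4=84). clock=80
Op 23: tick 4 -> clock=84. purged={c.com}
Final clock = 84
Final cache (unexpired): {} -> size=0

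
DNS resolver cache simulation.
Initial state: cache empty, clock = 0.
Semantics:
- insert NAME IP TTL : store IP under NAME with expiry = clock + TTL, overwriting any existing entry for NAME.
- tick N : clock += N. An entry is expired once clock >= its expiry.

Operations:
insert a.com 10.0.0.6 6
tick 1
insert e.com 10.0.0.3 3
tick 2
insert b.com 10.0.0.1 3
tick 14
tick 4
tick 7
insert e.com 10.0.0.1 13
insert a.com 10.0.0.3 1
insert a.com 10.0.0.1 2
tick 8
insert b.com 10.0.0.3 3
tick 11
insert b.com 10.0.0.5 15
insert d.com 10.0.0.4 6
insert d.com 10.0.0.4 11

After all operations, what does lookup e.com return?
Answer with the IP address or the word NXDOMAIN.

Answer: NXDOMAIN

Derivation:
Op 1: insert a.com -> 10.0.0.6 (expiry=0+6=6). clock=0
Op 2: tick 1 -> clock=1.
Op 3: insert e.com -> 10.0.0.3 (expiry=1+3=4). clock=1
Op 4: tick 2 -> clock=3.
Op 5: insert b.com -> 10.0.0.1 (expiry=3+3=6). clock=3
Op 6: tick 14 -> clock=17. purged={a.com,b.com,e.com}
Op 7: tick 4 -> clock=21.
Op 8: tick 7 -> clock=28.
Op 9: insert e.com -> 10.0.0.1 (expiry=28+13=41). clock=28
Op 10: insert a.com -> 10.0.0.3 (expiry=28+1=29). clock=28
Op 11: insert a.com -> 10.0.0.1 (expiry=28+2=30). clock=28
Op 12: tick 8 -> clock=36. purged={a.com}
Op 13: insert b.com -> 10.0.0.3 (expiry=36+3=39). clock=36
Op 14: tick 11 -> clock=47. purged={b.com,e.com}
Op 15: insert b.com -> 10.0.0.5 (expiry=47+15=62). clock=47
Op 16: insert d.com -> 10.0.0.4 (expiry=47+6=53). clock=47
Op 17: insert d.com -> 10.0.0.4 (expiry=47+11=58). clock=47
lookup e.com: not in cache (expired or never inserted)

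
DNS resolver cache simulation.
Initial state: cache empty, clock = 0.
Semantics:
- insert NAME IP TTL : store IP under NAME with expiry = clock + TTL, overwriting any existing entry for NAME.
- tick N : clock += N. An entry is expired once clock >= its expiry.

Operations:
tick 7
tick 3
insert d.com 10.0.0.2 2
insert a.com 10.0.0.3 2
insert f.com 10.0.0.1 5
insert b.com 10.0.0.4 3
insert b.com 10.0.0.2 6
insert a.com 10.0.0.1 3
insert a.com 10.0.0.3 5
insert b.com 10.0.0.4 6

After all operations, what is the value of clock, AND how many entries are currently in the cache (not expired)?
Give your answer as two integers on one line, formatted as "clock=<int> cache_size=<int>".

Op 1: tick 7 -> clock=7.
Op 2: tick 3 -> clock=10.
Op 3: insert d.com -> 10.0.0.2 (expiry=10+2=12). clock=10
Op 4: insert a.com -> 10.0.0.3 (expiry=10+2=12). clock=10
Op 5: insert f.com -> 10.0.0.1 (expiry=10+5=15). clock=10
Op 6: insert b.com -> 10.0.0.4 (expiry=10+3=13). clock=10
Op 7: insert b.com -> 10.0.0.2 (expiry=10+6=16). clock=10
Op 8: insert a.com -> 10.0.0.1 (expiry=10+3=13). clock=10
Op 9: insert a.com -> 10.0.0.3 (expiry=10+5=15). clock=10
Op 10: insert b.com -> 10.0.0.4 (expiry=10+6=16). clock=10
Final clock = 10
Final cache (unexpired): {a.com,b.com,d.com,f.com} -> size=4

Answer: clock=10 cache_size=4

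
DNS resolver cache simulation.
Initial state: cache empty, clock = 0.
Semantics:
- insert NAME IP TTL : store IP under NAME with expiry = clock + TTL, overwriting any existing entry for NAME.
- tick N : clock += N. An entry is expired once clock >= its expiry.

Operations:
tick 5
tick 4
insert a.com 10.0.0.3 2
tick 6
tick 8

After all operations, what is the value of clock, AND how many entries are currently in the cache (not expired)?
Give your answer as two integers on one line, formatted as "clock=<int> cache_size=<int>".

Op 1: tick 5 -> clock=5.
Op 2: tick 4 -> clock=9.
Op 3: insert a.com -> 10.0.0.3 (expiry=9+2=11). clock=9
Op 4: tick 6 -> clock=15. purged={a.com}
Op 5: tick 8 -> clock=23.
Final clock = 23
Final cache (unexpired): {} -> size=0

Answer: clock=23 cache_size=0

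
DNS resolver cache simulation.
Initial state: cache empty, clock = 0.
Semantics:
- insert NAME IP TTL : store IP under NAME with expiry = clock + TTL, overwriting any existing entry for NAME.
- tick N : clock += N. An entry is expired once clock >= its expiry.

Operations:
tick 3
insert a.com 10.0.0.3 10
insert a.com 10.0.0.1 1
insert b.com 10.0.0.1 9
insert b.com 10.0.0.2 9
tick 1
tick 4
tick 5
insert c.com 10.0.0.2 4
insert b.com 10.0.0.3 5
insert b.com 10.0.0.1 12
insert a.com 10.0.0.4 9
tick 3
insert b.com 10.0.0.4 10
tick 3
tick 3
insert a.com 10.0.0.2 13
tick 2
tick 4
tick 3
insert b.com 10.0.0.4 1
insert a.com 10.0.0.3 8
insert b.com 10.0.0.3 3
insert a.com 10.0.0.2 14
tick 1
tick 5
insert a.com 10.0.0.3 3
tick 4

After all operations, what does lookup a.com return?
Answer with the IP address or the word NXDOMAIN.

Answer: NXDOMAIN

Derivation:
Op 1: tick 3 -> clock=3.
Op 2: insert a.com -> 10.0.0.3 (expiry=3+10=13). clock=3
Op 3: insert a.com -> 10.0.0.1 (expiry=3+1=4). clock=3
Op 4: insert b.com -> 10.0.0.1 (expiry=3+9=12). clock=3
Op 5: insert b.com -> 10.0.0.2 (expiry=3+9=12). clock=3
Op 6: tick 1 -> clock=4. purged={a.com}
Op 7: tick 4 -> clock=8.
Op 8: tick 5 -> clock=13. purged={b.com}
Op 9: insert c.com -> 10.0.0.2 (expiry=13+4=17). clock=13
Op 10: insert b.com -> 10.0.0.3 (expiry=13+5=18). clock=13
Op 11: insert b.com -> 10.0.0.1 (expiry=13+12=25). clock=13
Op 12: insert a.com -> 10.0.0.4 (expiry=13+9=22). clock=13
Op 13: tick 3 -> clock=16.
Op 14: insert b.com -> 10.0.0.4 (expiry=16+10=26). clock=16
Op 15: tick 3 -> clock=19. purged={c.com}
Op 16: tick 3 -> clock=22. purged={a.com}
Op 17: insert a.com -> 10.0.0.2 (expiry=22+13=35). clock=22
Op 18: tick 2 -> clock=24.
Op 19: tick 4 -> clock=28. purged={b.com}
Op 20: tick 3 -> clock=31.
Op 21: insert b.com -> 10.0.0.4 (expiry=31+1=32). clock=31
Op 22: insert a.com -> 10.0.0.3 (expiry=31+8=39). clock=31
Op 23: insert b.com -> 10.0.0.3 (expiry=31+3=34). clock=31
Op 24: insert a.com -> 10.0.0.2 (expiry=31+14=45). clock=31
Op 25: tick 1 -> clock=32.
Op 26: tick 5 -> clock=37. purged={b.com}
Op 27: insert a.com -> 10.0.0.3 (expiry=37+3=40). clock=37
Op 28: tick 4 -> clock=41. purged={a.com}
lookup a.com: not in cache (expired or never inserted)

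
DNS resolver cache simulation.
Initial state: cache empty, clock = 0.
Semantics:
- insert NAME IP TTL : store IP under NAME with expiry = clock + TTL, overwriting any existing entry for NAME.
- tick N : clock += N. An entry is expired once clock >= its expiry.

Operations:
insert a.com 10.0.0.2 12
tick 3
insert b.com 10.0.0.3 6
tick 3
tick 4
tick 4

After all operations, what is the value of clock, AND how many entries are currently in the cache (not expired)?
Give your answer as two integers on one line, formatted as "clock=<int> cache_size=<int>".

Op 1: insert a.com -> 10.0.0.2 (expiry=0+12=12). clock=0
Op 2: tick 3 -> clock=3.
Op 3: insert b.com -> 10.0.0.3 (expiry=3+6=9). clock=3
Op 4: tick 3 -> clock=6.
Op 5: tick 4 -> clock=10. purged={b.com}
Op 6: tick 4 -> clock=14. purged={a.com}
Final clock = 14
Final cache (unexpired): {} -> size=0

Answer: clock=14 cache_size=0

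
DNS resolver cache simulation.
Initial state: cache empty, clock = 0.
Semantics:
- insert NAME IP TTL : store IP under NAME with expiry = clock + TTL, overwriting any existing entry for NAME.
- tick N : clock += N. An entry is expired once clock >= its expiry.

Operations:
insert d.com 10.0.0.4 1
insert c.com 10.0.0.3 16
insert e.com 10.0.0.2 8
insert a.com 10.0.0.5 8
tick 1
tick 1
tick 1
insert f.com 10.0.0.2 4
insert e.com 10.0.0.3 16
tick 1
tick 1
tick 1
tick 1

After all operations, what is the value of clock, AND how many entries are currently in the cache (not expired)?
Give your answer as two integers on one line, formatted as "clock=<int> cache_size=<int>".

Op 1: insert d.com -> 10.0.0.4 (expiry=0+1=1). clock=0
Op 2: insert c.com -> 10.0.0.3 (expiry=0+16=16). clock=0
Op 3: insert e.com -> 10.0.0.2 (expiry=0+8=8). clock=0
Op 4: insert a.com -> 10.0.0.5 (expiry=0+8=8). clock=0
Op 5: tick 1 -> clock=1. purged={d.com}
Op 6: tick 1 -> clock=2.
Op 7: tick 1 -> clock=3.
Op 8: insert f.com -> 10.0.0.2 (expiry=3+4=7). clock=3
Op 9: insert e.com -> 10.0.0.3 (expiry=3+16=19). clock=3
Op 10: tick 1 -> clock=4.
Op 11: tick 1 -> clock=5.
Op 12: tick 1 -> clock=6.
Op 13: tick 1 -> clock=7. purged={f.com}
Final clock = 7
Final cache (unexpired): {a.com,c.com,e.com} -> size=3

Answer: clock=7 cache_size=3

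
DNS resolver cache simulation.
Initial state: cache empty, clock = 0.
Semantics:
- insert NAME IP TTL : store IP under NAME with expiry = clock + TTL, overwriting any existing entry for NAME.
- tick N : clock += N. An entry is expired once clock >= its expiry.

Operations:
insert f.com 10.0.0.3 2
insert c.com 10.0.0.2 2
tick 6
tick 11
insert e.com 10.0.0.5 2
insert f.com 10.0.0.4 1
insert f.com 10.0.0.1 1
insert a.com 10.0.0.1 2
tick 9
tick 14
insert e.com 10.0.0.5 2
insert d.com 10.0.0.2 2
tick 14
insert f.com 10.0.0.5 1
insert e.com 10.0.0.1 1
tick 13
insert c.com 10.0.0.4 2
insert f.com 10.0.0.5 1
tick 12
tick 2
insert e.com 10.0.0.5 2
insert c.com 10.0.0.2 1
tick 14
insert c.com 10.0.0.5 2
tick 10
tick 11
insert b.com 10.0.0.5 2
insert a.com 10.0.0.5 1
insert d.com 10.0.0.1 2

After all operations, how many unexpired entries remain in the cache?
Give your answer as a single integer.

Op 1: insert f.com -> 10.0.0.3 (expiry=0+2=2). clock=0
Op 2: insert c.com -> 10.0.0.2 (expiry=0+2=2). clock=0
Op 3: tick 6 -> clock=6. purged={c.com,f.com}
Op 4: tick 11 -> clock=17.
Op 5: insert e.com -> 10.0.0.5 (expiry=17+2=19). clock=17
Op 6: insert f.com -> 10.0.0.4 (expiry=17+1=18). clock=17
Op 7: insert f.com -> 10.0.0.1 (expiry=17+1=18). clock=17
Op 8: insert a.com -> 10.0.0.1 (expiry=17+2=19). clock=17
Op 9: tick 9 -> clock=26. purged={a.com,e.com,f.com}
Op 10: tick 14 -> clock=40.
Op 11: insert e.com -> 10.0.0.5 (expiry=40+2=42). clock=40
Op 12: insert d.com -> 10.0.0.2 (expiry=40+2=42). clock=40
Op 13: tick 14 -> clock=54. purged={d.com,e.com}
Op 14: insert f.com -> 10.0.0.5 (expiry=54+1=55). clock=54
Op 15: insert e.com -> 10.0.0.1 (expiry=54+1=55). clock=54
Op 16: tick 13 -> clock=67. purged={e.com,f.com}
Op 17: insert c.com -> 10.0.0.4 (expiry=67+2=69). clock=67
Op 18: insert f.com -> 10.0.0.5 (expiry=67+1=68). clock=67
Op 19: tick 12 -> clock=79. purged={c.com,f.com}
Op 20: tick 2 -> clock=81.
Op 21: insert e.com -> 10.0.0.5 (expiry=81+2=83). clock=81
Op 22: insert c.com -> 10.0.0.2 (expiry=81+1=82). clock=81
Op 23: tick 14 -> clock=95. purged={c.com,e.com}
Op 24: insert c.com -> 10.0.0.5 (expiry=95+2=97). clock=95
Op 25: tick 10 -> clock=105. purged={c.com}
Op 26: tick 11 -> clock=116.
Op 27: insert b.com -> 10.0.0.5 (expiry=116+2=118). clock=116
Op 28: insert a.com -> 10.0.0.5 (expiry=116+1=117). clock=116
Op 29: insert d.com -> 10.0.0.1 (expiry=116+2=118). clock=116
Final cache (unexpired): {a.com,b.com,d.com} -> size=3

Answer: 3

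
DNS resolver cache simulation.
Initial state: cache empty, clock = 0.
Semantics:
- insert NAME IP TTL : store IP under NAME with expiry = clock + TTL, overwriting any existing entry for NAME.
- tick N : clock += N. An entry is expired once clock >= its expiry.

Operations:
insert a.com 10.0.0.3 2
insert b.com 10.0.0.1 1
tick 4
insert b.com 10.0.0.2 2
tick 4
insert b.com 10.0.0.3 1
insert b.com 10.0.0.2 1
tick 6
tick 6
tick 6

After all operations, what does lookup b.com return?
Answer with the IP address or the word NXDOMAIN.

Op 1: insert a.com -> 10.0.0.3 (expiry=0+2=2). clock=0
Op 2: insert b.com -> 10.0.0.1 (expiry=0+1=1). clock=0
Op 3: tick 4 -> clock=4. purged={a.com,b.com}
Op 4: insert b.com -> 10.0.0.2 (expiry=4+2=6). clock=4
Op 5: tick 4 -> clock=8. purged={b.com}
Op 6: insert b.com -> 10.0.0.3 (expiry=8+1=9). clock=8
Op 7: insert b.com -> 10.0.0.2 (expiry=8+1=9). clock=8
Op 8: tick 6 -> clock=14. purged={b.com}
Op 9: tick 6 -> clock=20.
Op 10: tick 6 -> clock=26.
lookup b.com: not in cache (expired or never inserted)

Answer: NXDOMAIN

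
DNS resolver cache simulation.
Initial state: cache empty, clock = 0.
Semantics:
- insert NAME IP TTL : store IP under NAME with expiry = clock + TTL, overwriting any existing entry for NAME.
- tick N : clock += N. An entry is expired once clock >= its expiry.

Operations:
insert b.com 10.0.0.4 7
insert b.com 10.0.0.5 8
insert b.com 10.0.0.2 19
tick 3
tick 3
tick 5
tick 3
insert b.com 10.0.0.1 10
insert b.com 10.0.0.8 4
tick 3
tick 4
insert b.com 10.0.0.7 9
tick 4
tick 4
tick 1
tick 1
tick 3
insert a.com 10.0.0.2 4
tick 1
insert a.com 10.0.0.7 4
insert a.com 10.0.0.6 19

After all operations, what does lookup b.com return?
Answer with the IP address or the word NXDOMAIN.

Answer: NXDOMAIN

Derivation:
Op 1: insert b.com -> 10.0.0.4 (expiry=0+7=7). clock=0
Op 2: insert b.com -> 10.0.0.5 (expiry=0+8=8). clock=0
Op 3: insert b.com -> 10.0.0.2 (expiry=0+19=19). clock=0
Op 4: tick 3 -> clock=3.
Op 5: tick 3 -> clock=6.
Op 6: tick 5 -> clock=11.
Op 7: tick 3 -> clock=14.
Op 8: insert b.com -> 10.0.0.1 (expiry=14+10=24). clock=14
Op 9: insert b.com -> 10.0.0.8 (expiry=14+4=18). clock=14
Op 10: tick 3 -> clock=17.
Op 11: tick 4 -> clock=21. purged={b.com}
Op 12: insert b.com -> 10.0.0.7 (expiry=21+9=30). clock=21
Op 13: tick 4 -> clock=25.
Op 14: tick 4 -> clock=29.
Op 15: tick 1 -> clock=30. purged={b.com}
Op 16: tick 1 -> clock=31.
Op 17: tick 3 -> clock=34.
Op 18: insert a.com -> 10.0.0.2 (expiry=34+4=38). clock=34
Op 19: tick 1 -> clock=35.
Op 20: insert a.com -> 10.0.0.7 (expiry=35+4=39). clock=35
Op 21: insert a.com -> 10.0.0.6 (expiry=35+19=54). clock=35
lookup b.com: not in cache (expired or never inserted)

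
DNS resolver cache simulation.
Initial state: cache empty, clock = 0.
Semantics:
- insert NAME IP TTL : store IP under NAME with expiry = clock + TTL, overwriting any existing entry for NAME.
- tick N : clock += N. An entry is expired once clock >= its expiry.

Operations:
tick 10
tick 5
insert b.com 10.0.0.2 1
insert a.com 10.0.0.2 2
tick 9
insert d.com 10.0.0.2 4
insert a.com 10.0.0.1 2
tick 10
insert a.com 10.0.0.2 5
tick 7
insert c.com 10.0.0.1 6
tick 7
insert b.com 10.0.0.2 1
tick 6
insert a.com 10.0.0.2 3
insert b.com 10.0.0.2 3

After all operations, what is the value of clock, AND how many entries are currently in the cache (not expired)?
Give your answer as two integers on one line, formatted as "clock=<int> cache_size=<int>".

Answer: clock=54 cache_size=2

Derivation:
Op 1: tick 10 -> clock=10.
Op 2: tick 5 -> clock=15.
Op 3: insert b.com -> 10.0.0.2 (expiry=15+1=16). clock=15
Op 4: insert a.com -> 10.0.0.2 (expiry=15+2=17). clock=15
Op 5: tick 9 -> clock=24. purged={a.com,b.com}
Op 6: insert d.com -> 10.0.0.2 (expiry=24+4=28). clock=24
Op 7: insert a.com -> 10.0.0.1 (expiry=24+2=26). clock=24
Op 8: tick 10 -> clock=34. purged={a.com,d.com}
Op 9: insert a.com -> 10.0.0.2 (expiry=34+5=39). clock=34
Op 10: tick 7 -> clock=41. purged={a.com}
Op 11: insert c.com -> 10.0.0.1 (expiry=41+6=47). clock=41
Op 12: tick 7 -> clock=48. purged={c.com}
Op 13: insert b.com -> 10.0.0.2 (expiry=48+1=49). clock=48
Op 14: tick 6 -> clock=54. purged={b.com}
Op 15: insert a.com -> 10.0.0.2 (expiry=54+3=57). clock=54
Op 16: insert b.com -> 10.0.0.2 (expiry=54+3=57). clock=54
Final clock = 54
Final cache (unexpired): {a.com,b.com} -> size=2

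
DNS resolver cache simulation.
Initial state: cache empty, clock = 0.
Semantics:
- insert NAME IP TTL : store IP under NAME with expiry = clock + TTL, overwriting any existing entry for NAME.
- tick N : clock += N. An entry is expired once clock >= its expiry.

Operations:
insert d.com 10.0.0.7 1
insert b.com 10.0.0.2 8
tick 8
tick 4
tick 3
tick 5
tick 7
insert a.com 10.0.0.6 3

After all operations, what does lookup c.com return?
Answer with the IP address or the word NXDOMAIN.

Answer: NXDOMAIN

Derivation:
Op 1: insert d.com -> 10.0.0.7 (expiry=0+1=1). clock=0
Op 2: insert b.com -> 10.0.0.2 (expiry=0+8=8). clock=0
Op 3: tick 8 -> clock=8. purged={b.com,d.com}
Op 4: tick 4 -> clock=12.
Op 5: tick 3 -> clock=15.
Op 6: tick 5 -> clock=20.
Op 7: tick 7 -> clock=27.
Op 8: insert a.com -> 10.0.0.6 (expiry=27+3=30). clock=27
lookup c.com: not in cache (expired or never inserted)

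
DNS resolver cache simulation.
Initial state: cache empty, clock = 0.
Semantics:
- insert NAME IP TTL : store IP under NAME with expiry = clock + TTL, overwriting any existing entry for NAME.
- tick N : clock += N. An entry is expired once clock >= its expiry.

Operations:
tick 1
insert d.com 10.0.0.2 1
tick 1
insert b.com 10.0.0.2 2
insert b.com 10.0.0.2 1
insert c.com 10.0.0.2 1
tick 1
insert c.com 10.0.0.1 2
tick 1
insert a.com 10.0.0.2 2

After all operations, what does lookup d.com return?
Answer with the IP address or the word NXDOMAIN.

Op 1: tick 1 -> clock=1.
Op 2: insert d.com -> 10.0.0.2 (expiry=1+1=2). clock=1
Op 3: tick 1 -> clock=2. purged={d.com}
Op 4: insert b.com -> 10.0.0.2 (expiry=2+2=4). clock=2
Op 5: insert b.com -> 10.0.0.2 (expiry=2+1=3). clock=2
Op 6: insert c.com -> 10.0.0.2 (expiry=2+1=3). clock=2
Op 7: tick 1 -> clock=3. purged={b.com,c.com}
Op 8: insert c.com -> 10.0.0.1 (expiry=3+2=5). clock=3
Op 9: tick 1 -> clock=4.
Op 10: insert a.com -> 10.0.0.2 (expiry=4+2=6). clock=4
lookup d.com: not in cache (expired or never inserted)

Answer: NXDOMAIN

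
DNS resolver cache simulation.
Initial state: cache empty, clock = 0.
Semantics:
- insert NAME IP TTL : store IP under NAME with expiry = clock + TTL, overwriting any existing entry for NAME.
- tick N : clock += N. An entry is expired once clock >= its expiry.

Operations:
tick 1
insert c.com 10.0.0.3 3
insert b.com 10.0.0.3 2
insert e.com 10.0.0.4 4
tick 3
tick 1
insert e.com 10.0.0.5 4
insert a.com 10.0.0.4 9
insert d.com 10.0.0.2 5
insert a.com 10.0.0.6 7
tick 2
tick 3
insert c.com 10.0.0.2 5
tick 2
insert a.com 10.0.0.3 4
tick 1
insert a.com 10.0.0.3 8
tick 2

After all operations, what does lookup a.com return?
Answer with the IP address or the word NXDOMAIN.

Op 1: tick 1 -> clock=1.
Op 2: insert c.com -> 10.0.0.3 (expiry=1+3=4). clock=1
Op 3: insert b.com -> 10.0.0.3 (expiry=1+2=3). clock=1
Op 4: insert e.com -> 10.0.0.4 (expiry=1+4=5). clock=1
Op 5: tick 3 -> clock=4. purged={b.com,c.com}
Op 6: tick 1 -> clock=5. purged={e.com}
Op 7: insert e.com -> 10.0.0.5 (expiry=5+4=9). clock=5
Op 8: insert a.com -> 10.0.0.4 (expiry=5+9=14). clock=5
Op 9: insert d.com -> 10.0.0.2 (expiry=5+5=10). clock=5
Op 10: insert a.com -> 10.0.0.6 (expiry=5+7=12). clock=5
Op 11: tick 2 -> clock=7.
Op 12: tick 3 -> clock=10. purged={d.com,e.com}
Op 13: insert c.com -> 10.0.0.2 (expiry=10+5=15). clock=10
Op 14: tick 2 -> clock=12. purged={a.com}
Op 15: insert a.com -> 10.0.0.3 (expiry=12+4=16). clock=12
Op 16: tick 1 -> clock=13.
Op 17: insert a.com -> 10.0.0.3 (expiry=13+8=21). clock=13
Op 18: tick 2 -> clock=15. purged={c.com}
lookup a.com: present, ip=10.0.0.3 expiry=21 > clock=15

Answer: 10.0.0.3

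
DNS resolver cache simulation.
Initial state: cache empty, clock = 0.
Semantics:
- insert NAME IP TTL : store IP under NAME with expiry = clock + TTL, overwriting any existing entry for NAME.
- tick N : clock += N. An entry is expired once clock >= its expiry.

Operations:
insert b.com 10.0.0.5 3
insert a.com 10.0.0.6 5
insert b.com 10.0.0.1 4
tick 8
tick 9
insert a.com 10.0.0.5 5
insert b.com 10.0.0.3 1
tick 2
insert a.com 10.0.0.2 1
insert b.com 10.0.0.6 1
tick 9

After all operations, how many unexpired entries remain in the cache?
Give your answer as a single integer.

Answer: 0

Derivation:
Op 1: insert b.com -> 10.0.0.5 (expiry=0+3=3). clock=0
Op 2: insert a.com -> 10.0.0.6 (expiry=0+5=5). clock=0
Op 3: insert b.com -> 10.0.0.1 (expiry=0+4=4). clock=0
Op 4: tick 8 -> clock=8. purged={a.com,b.com}
Op 5: tick 9 -> clock=17.
Op 6: insert a.com -> 10.0.0.5 (expiry=17+5=22). clock=17
Op 7: insert b.com -> 10.0.0.3 (expiry=17+1=18). clock=17
Op 8: tick 2 -> clock=19. purged={b.com}
Op 9: insert a.com -> 10.0.0.2 (expiry=19+1=20). clock=19
Op 10: insert b.com -> 10.0.0.6 (expiry=19+1=20). clock=19
Op 11: tick 9 -> clock=28. purged={a.com,b.com}
Final cache (unexpired): {} -> size=0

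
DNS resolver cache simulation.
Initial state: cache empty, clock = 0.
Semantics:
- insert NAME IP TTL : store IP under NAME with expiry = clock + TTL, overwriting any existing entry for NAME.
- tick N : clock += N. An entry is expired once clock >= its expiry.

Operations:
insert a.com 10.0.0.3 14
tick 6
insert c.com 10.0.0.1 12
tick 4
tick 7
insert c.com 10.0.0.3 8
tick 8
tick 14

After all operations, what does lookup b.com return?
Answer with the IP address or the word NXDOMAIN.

Op 1: insert a.com -> 10.0.0.3 (expiry=0+14=14). clock=0
Op 2: tick 6 -> clock=6.
Op 3: insert c.com -> 10.0.0.1 (expiry=6+12=18). clock=6
Op 4: tick 4 -> clock=10.
Op 5: tick 7 -> clock=17. purged={a.com}
Op 6: insert c.com -> 10.0.0.3 (expiry=17+8=25). clock=17
Op 7: tick 8 -> clock=25. purged={c.com}
Op 8: tick 14 -> clock=39.
lookup b.com: not in cache (expired or never inserted)

Answer: NXDOMAIN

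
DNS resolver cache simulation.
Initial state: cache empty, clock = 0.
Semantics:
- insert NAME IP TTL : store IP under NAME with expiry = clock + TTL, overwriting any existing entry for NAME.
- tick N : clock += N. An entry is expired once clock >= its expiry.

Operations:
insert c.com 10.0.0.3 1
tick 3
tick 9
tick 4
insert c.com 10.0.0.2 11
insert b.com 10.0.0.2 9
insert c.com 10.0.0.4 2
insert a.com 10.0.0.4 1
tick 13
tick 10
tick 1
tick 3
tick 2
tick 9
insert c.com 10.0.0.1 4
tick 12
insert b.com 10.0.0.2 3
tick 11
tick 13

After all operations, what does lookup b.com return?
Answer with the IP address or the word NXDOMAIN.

Answer: NXDOMAIN

Derivation:
Op 1: insert c.com -> 10.0.0.3 (expiry=0+1=1). clock=0
Op 2: tick 3 -> clock=3. purged={c.com}
Op 3: tick 9 -> clock=12.
Op 4: tick 4 -> clock=16.
Op 5: insert c.com -> 10.0.0.2 (expiry=16+11=27). clock=16
Op 6: insert b.com -> 10.0.0.2 (expiry=16+9=25). clock=16
Op 7: insert c.com -> 10.0.0.4 (expiry=16+2=18). clock=16
Op 8: insert a.com -> 10.0.0.4 (expiry=16+1=17). clock=16
Op 9: tick 13 -> clock=29. purged={a.com,b.com,c.com}
Op 10: tick 10 -> clock=39.
Op 11: tick 1 -> clock=40.
Op 12: tick 3 -> clock=43.
Op 13: tick 2 -> clock=45.
Op 14: tick 9 -> clock=54.
Op 15: insert c.com -> 10.0.0.1 (expiry=54+4=58). clock=54
Op 16: tick 12 -> clock=66. purged={c.com}
Op 17: insert b.com -> 10.0.0.2 (expiry=66+3=69). clock=66
Op 18: tick 11 -> clock=77. purged={b.com}
Op 19: tick 13 -> clock=90.
lookup b.com: not in cache (expired or never inserted)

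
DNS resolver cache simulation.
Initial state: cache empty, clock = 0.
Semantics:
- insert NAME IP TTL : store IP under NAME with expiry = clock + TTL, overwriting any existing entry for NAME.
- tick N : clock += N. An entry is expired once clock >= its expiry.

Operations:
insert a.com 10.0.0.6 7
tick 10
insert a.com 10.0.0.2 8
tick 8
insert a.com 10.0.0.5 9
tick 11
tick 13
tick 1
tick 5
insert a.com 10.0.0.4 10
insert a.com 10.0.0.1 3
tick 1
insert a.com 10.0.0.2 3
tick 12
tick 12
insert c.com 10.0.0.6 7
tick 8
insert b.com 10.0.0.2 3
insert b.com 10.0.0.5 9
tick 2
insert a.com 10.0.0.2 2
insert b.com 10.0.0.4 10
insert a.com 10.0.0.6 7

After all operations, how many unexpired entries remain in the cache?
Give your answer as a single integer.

Op 1: insert a.com -> 10.0.0.6 (expiry=0+7=7). clock=0
Op 2: tick 10 -> clock=10. purged={a.com}
Op 3: insert a.com -> 10.0.0.2 (expiry=10+8=18). clock=10
Op 4: tick 8 -> clock=18. purged={a.com}
Op 5: insert a.com -> 10.0.0.5 (expiry=18+9=27). clock=18
Op 6: tick 11 -> clock=29. purged={a.com}
Op 7: tick 13 -> clock=42.
Op 8: tick 1 -> clock=43.
Op 9: tick 5 -> clock=48.
Op 10: insert a.com -> 10.0.0.4 (expiry=48+10=58). clock=48
Op 11: insert a.com -> 10.0.0.1 (expiry=48+3=51). clock=48
Op 12: tick 1 -> clock=49.
Op 13: insert a.com -> 10.0.0.2 (expiry=49+3=52). clock=49
Op 14: tick 12 -> clock=61. purged={a.com}
Op 15: tick 12 -> clock=73.
Op 16: insert c.com -> 10.0.0.6 (expiry=73+7=80). clock=73
Op 17: tick 8 -> clock=81. purged={c.com}
Op 18: insert b.com -> 10.0.0.2 (expiry=81+3=84). clock=81
Op 19: insert b.com -> 10.0.0.5 (expiry=81+9=90). clock=81
Op 20: tick 2 -> clock=83.
Op 21: insert a.com -> 10.0.0.2 (expiry=83+2=85). clock=83
Op 22: insert b.com -> 10.0.0.4 (expiry=83+10=93). clock=83
Op 23: insert a.com -> 10.0.0.6 (expiry=83+7=90). clock=83
Final cache (unexpired): {a.com,b.com} -> size=2

Answer: 2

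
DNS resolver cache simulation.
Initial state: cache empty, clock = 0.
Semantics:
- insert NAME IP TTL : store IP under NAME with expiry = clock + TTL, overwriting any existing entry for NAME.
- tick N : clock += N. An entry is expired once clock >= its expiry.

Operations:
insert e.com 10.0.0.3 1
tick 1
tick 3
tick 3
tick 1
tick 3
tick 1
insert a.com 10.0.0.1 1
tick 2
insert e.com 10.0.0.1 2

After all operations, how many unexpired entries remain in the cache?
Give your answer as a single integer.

Op 1: insert e.com -> 10.0.0.3 (expiry=0+1=1). clock=0
Op 2: tick 1 -> clock=1. purged={e.com}
Op 3: tick 3 -> clock=4.
Op 4: tick 3 -> clock=7.
Op 5: tick 1 -> clock=8.
Op 6: tick 3 -> clock=11.
Op 7: tick 1 -> clock=12.
Op 8: insert a.com -> 10.0.0.1 (expiry=12+1=13). clock=12
Op 9: tick 2 -> clock=14. purged={a.com}
Op 10: insert e.com -> 10.0.0.1 (expiry=14+2=16). clock=14
Final cache (unexpired): {e.com} -> size=1

Answer: 1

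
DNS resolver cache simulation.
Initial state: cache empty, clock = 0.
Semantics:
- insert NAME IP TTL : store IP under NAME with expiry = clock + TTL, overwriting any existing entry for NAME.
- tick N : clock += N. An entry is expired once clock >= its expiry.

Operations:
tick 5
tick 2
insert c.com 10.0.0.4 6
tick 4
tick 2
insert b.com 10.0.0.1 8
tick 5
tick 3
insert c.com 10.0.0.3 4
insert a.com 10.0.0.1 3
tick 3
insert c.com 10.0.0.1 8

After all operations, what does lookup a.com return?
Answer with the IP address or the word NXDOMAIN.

Op 1: tick 5 -> clock=5.
Op 2: tick 2 -> clock=7.
Op 3: insert c.com -> 10.0.0.4 (expiry=7+6=13). clock=7
Op 4: tick 4 -> clock=11.
Op 5: tick 2 -> clock=13. purged={c.com}
Op 6: insert b.com -> 10.0.0.1 (expiry=13+8=21). clock=13
Op 7: tick 5 -> clock=18.
Op 8: tick 3 -> clock=21. purged={b.com}
Op 9: insert c.com -> 10.0.0.3 (expiry=21+4=25). clock=21
Op 10: insert a.com -> 10.0.0.1 (expiry=21+3=24). clock=21
Op 11: tick 3 -> clock=24. purged={a.com}
Op 12: insert c.com -> 10.0.0.1 (expiry=24+8=32). clock=24
lookup a.com: not in cache (expired or never inserted)

Answer: NXDOMAIN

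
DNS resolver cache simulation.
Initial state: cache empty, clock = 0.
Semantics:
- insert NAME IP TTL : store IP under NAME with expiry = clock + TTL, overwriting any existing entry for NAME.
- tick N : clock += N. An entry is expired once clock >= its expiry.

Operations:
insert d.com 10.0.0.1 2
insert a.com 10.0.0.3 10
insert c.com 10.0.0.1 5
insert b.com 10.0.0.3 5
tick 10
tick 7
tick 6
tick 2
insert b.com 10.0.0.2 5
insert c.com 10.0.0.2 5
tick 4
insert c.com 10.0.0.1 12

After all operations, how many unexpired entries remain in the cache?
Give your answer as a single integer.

Answer: 2

Derivation:
Op 1: insert d.com -> 10.0.0.1 (expiry=0+2=2). clock=0
Op 2: insert a.com -> 10.0.0.3 (expiry=0+10=10). clock=0
Op 3: insert c.com -> 10.0.0.1 (expiry=0+5=5). clock=0
Op 4: insert b.com -> 10.0.0.3 (expiry=0+5=5). clock=0
Op 5: tick 10 -> clock=10. purged={a.com,b.com,c.com,d.com}
Op 6: tick 7 -> clock=17.
Op 7: tick 6 -> clock=23.
Op 8: tick 2 -> clock=25.
Op 9: insert b.com -> 10.0.0.2 (expiry=25+5=30). clock=25
Op 10: insert c.com -> 10.0.0.2 (expiry=25+5=30). clock=25
Op 11: tick 4 -> clock=29.
Op 12: insert c.com -> 10.0.0.1 (expiry=29+12=41). clock=29
Final cache (unexpired): {b.com,c.com} -> size=2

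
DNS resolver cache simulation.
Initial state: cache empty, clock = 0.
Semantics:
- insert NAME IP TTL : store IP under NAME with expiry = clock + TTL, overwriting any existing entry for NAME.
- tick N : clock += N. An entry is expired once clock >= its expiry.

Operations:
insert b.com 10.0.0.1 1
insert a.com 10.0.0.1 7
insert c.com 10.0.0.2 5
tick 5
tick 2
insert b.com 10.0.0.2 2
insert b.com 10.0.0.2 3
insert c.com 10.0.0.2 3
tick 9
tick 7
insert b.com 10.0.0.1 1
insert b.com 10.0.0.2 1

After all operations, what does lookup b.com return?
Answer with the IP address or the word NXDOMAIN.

Op 1: insert b.com -> 10.0.0.1 (expiry=0+1=1). clock=0
Op 2: insert a.com -> 10.0.0.1 (expiry=0+7=7). clock=0
Op 3: insert c.com -> 10.0.0.2 (expiry=0+5=5). clock=0
Op 4: tick 5 -> clock=5. purged={b.com,c.com}
Op 5: tick 2 -> clock=7. purged={a.com}
Op 6: insert b.com -> 10.0.0.2 (expiry=7+2=9). clock=7
Op 7: insert b.com -> 10.0.0.2 (expiry=7+3=10). clock=7
Op 8: insert c.com -> 10.0.0.2 (expiry=7+3=10). clock=7
Op 9: tick 9 -> clock=16. purged={b.com,c.com}
Op 10: tick 7 -> clock=23.
Op 11: insert b.com -> 10.0.0.1 (expiry=23+1=24). clock=23
Op 12: insert b.com -> 10.0.0.2 (expiry=23+1=24). clock=23
lookup b.com: present, ip=10.0.0.2 expiry=24 > clock=23

Answer: 10.0.0.2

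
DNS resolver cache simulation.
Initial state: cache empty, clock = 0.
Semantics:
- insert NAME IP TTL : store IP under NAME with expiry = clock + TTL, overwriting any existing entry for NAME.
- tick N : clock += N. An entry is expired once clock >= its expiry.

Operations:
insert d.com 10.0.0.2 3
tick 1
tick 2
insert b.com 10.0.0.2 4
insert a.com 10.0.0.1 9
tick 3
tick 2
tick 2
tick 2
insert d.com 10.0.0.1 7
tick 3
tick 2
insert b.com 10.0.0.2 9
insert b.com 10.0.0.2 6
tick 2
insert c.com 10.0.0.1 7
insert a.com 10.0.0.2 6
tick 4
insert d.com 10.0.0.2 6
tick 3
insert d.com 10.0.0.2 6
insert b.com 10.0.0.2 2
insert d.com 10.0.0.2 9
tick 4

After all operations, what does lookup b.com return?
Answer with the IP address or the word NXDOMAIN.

Answer: NXDOMAIN

Derivation:
Op 1: insert d.com -> 10.0.0.2 (expiry=0+3=3). clock=0
Op 2: tick 1 -> clock=1.
Op 3: tick 2 -> clock=3. purged={d.com}
Op 4: insert b.com -> 10.0.0.2 (expiry=3+4=7). clock=3
Op 5: insert a.com -> 10.0.0.1 (expiry=3+9=12). clock=3
Op 6: tick 3 -> clock=6.
Op 7: tick 2 -> clock=8. purged={b.com}
Op 8: tick 2 -> clock=10.
Op 9: tick 2 -> clock=12. purged={a.com}
Op 10: insert d.com -> 10.0.0.1 (expiry=12+7=19). clock=12
Op 11: tick 3 -> clock=15.
Op 12: tick 2 -> clock=17.
Op 13: insert b.com -> 10.0.0.2 (expiry=17+9=26). clock=17
Op 14: insert b.com -> 10.0.0.2 (expiry=17+6=23). clock=17
Op 15: tick 2 -> clock=19. purged={d.com}
Op 16: insert c.com -> 10.0.0.1 (expiry=19+7=26). clock=19
Op 17: insert a.com -> 10.0.0.2 (expiry=19+6=25). clock=19
Op 18: tick 4 -> clock=23. purged={b.com}
Op 19: insert d.com -> 10.0.0.2 (expiry=23+6=29). clock=23
Op 20: tick 3 -> clock=26. purged={a.com,c.com}
Op 21: insert d.com -> 10.0.0.2 (expiry=26+6=32). clock=26
Op 22: insert b.com -> 10.0.0.2 (expiry=26+2=28). clock=26
Op 23: insert d.com -> 10.0.0.2 (expiry=26+9=35). clock=26
Op 24: tick 4 -> clock=30. purged={b.com}
lookup b.com: not in cache (expired or never inserted)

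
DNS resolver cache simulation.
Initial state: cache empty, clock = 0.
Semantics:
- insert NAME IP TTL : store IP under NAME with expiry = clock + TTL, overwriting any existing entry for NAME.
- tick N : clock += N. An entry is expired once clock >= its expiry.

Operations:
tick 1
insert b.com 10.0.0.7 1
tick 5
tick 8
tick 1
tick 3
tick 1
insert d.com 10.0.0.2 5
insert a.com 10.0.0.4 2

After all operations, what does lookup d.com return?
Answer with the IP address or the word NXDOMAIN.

Op 1: tick 1 -> clock=1.
Op 2: insert b.com -> 10.0.0.7 (expiry=1+1=2). clock=1
Op 3: tick 5 -> clock=6. purged={b.com}
Op 4: tick 8 -> clock=14.
Op 5: tick 1 -> clock=15.
Op 6: tick 3 -> clock=18.
Op 7: tick 1 -> clock=19.
Op 8: insert d.com -> 10.0.0.2 (expiry=19+5=24). clock=19
Op 9: insert a.com -> 10.0.0.4 (expiry=19+2=21). clock=19
lookup d.com: present, ip=10.0.0.2 expiry=24 > clock=19

Answer: 10.0.0.2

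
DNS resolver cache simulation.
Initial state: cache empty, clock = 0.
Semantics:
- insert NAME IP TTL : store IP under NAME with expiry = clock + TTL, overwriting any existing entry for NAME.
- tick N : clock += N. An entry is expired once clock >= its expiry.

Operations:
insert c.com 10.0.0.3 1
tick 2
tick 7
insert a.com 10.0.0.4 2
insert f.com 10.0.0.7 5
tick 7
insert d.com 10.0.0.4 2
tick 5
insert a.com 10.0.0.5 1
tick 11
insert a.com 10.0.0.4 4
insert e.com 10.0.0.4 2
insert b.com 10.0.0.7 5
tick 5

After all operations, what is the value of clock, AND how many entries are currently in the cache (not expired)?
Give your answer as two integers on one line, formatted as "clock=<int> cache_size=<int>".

Answer: clock=37 cache_size=0

Derivation:
Op 1: insert c.com -> 10.0.0.3 (expiry=0+1=1). clock=0
Op 2: tick 2 -> clock=2. purged={c.com}
Op 3: tick 7 -> clock=9.
Op 4: insert a.com -> 10.0.0.4 (expiry=9+2=11). clock=9
Op 5: insert f.com -> 10.0.0.7 (expiry=9+5=14). clock=9
Op 6: tick 7 -> clock=16. purged={a.com,f.com}
Op 7: insert d.com -> 10.0.0.4 (expiry=16+2=18). clock=16
Op 8: tick 5 -> clock=21. purged={d.com}
Op 9: insert a.com -> 10.0.0.5 (expiry=21+1=22). clock=21
Op 10: tick 11 -> clock=32. purged={a.com}
Op 11: insert a.com -> 10.0.0.4 (expiry=32+4=36). clock=32
Op 12: insert e.com -> 10.0.0.4 (expiry=32+2=34). clock=32
Op 13: insert b.com -> 10.0.0.7 (expiry=32+5=37). clock=32
Op 14: tick 5 -> clock=37. purged={a.com,b.com,e.com}
Final clock = 37
Final cache (unexpired): {} -> size=0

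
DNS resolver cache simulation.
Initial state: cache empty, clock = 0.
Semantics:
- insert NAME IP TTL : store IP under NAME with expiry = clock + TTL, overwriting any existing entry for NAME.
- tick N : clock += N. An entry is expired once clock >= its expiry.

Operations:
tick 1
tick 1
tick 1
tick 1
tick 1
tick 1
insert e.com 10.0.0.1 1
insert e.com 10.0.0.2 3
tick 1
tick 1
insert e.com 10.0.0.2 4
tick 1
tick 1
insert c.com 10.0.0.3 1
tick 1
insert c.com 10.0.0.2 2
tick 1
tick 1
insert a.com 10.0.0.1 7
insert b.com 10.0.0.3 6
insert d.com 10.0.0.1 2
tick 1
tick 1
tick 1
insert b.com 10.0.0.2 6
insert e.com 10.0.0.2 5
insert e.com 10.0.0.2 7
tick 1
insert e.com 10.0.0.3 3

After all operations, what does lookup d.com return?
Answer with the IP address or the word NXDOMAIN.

Answer: NXDOMAIN

Derivation:
Op 1: tick 1 -> clock=1.
Op 2: tick 1 -> clock=2.
Op 3: tick 1 -> clock=3.
Op 4: tick 1 -> clock=4.
Op 5: tick 1 -> clock=5.
Op 6: tick 1 -> clock=6.
Op 7: insert e.com -> 10.0.0.1 (expiry=6+1=7). clock=6
Op 8: insert e.com -> 10.0.0.2 (expiry=6+3=9). clock=6
Op 9: tick 1 -> clock=7.
Op 10: tick 1 -> clock=8.
Op 11: insert e.com -> 10.0.0.2 (expiry=8+4=12). clock=8
Op 12: tick 1 -> clock=9.
Op 13: tick 1 -> clock=10.
Op 14: insert c.com -> 10.0.0.3 (expiry=10+1=11). clock=10
Op 15: tick 1 -> clock=11. purged={c.com}
Op 16: insert c.com -> 10.0.0.2 (expiry=11+2=13). clock=11
Op 17: tick 1 -> clock=12. purged={e.com}
Op 18: tick 1 -> clock=13. purged={c.com}
Op 19: insert a.com -> 10.0.0.1 (expiry=13+7=20). clock=13
Op 20: insert b.com -> 10.0.0.3 (expiry=13+6=19). clock=13
Op 21: insert d.com -> 10.0.0.1 (expiry=13+2=15). clock=13
Op 22: tick 1 -> clock=14.
Op 23: tick 1 -> clock=15. purged={d.com}
Op 24: tick 1 -> clock=16.
Op 25: insert b.com -> 10.0.0.2 (expiry=16+6=22). clock=16
Op 26: insert e.com -> 10.0.0.2 (expiry=16+5=21). clock=16
Op 27: insert e.com -> 10.0.0.2 (expiry=16+7=23). clock=16
Op 28: tick 1 -> clock=17.
Op 29: insert e.com -> 10.0.0.3 (expiry=17+3=20). clock=17
lookup d.com: not in cache (expired or never inserted)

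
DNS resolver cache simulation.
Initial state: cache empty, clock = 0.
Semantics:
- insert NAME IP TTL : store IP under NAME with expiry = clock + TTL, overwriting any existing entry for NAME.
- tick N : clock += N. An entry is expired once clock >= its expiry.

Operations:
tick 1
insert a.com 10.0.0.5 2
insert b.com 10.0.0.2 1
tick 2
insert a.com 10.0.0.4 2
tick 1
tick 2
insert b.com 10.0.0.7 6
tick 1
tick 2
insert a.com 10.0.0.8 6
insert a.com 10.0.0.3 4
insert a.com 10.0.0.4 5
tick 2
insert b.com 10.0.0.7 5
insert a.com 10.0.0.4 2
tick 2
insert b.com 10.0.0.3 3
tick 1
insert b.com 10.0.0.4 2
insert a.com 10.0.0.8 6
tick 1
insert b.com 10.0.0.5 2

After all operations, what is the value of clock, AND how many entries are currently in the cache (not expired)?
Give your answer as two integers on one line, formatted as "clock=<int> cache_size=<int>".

Op 1: tick 1 -> clock=1.
Op 2: insert a.com -> 10.0.0.5 (expiry=1+2=3). clock=1
Op 3: insert b.com -> 10.0.0.2 (expiry=1+1=2). clock=1
Op 4: tick 2 -> clock=3. purged={a.com,b.com}
Op 5: insert a.com -> 10.0.0.4 (expiry=3+2=5). clock=3
Op 6: tick 1 -> clock=4.
Op 7: tick 2 -> clock=6. purged={a.com}
Op 8: insert b.com -> 10.0.0.7 (expiry=6+6=12). clock=6
Op 9: tick 1 -> clock=7.
Op 10: tick 2 -> clock=9.
Op 11: insert a.com -> 10.0.0.8 (expiry=9+6=15). clock=9
Op 12: insert a.com -> 10.0.0.3 (expiry=9+4=13). clock=9
Op 13: insert a.com -> 10.0.0.4 (expiry=9+5=14). clock=9
Op 14: tick 2 -> clock=11.
Op 15: insert b.com -> 10.0.0.7 (expiry=11+5=16). clock=11
Op 16: insert a.com -> 10.0.0.4 (expiry=11+2=13). clock=11
Op 17: tick 2 -> clock=13. purged={a.com}
Op 18: insert b.com -> 10.0.0.3 (expiry=13+3=16). clock=13
Op 19: tick 1 -> clock=14.
Op 20: insert b.com -> 10.0.0.4 (expiry=14+2=16). clock=14
Op 21: insert a.com -> 10.0.0.8 (expiry=14+6=20). clock=14
Op 22: tick 1 -> clock=15.
Op 23: insert b.com -> 10.0.0.5 (expiry=15+2=17). clock=15
Final clock = 15
Final cache (unexpired): {a.com,b.com} -> size=2

Answer: clock=15 cache_size=2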